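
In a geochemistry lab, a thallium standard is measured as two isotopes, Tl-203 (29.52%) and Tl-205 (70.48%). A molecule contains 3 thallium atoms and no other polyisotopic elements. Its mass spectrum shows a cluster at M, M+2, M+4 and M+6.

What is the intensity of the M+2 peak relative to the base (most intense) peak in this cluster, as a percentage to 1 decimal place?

Term probabilities: M 0.0257, M+2 0.1843, M+4 0.4399, M+6 0.3501. Base peak = M+4.
P(M+4) = C(3,2) × 0.2952^1 × 0.7048^2 = 3 × 0.2952 × 0.49674304 = 0.439916 (base)
P(M+2) = C(3,1) × 0.2952^2 × 0.7048^1 = 3 × 0.08714304 × 0.7048 = 0.184255
Relative intensity = 0.184255 / 0.439916 × 100 = 41.9

41.9%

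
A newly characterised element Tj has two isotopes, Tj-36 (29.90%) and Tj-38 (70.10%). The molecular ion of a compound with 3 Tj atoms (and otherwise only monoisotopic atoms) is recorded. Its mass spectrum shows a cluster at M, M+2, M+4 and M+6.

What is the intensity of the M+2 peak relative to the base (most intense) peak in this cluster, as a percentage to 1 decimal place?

Binomial terms of (0.2990 + 0.7010)^3: M 0.0267, M+2 0.1880, M+4 0.4408, M+6 0.3445 → M+4 is the base peak.
P(M+4) = C(3,2) × 0.2990^1 × 0.7010^2 = 3 × 0.2990 × 0.491401 = 0.440787 (base)
P(M+2) = C(3,1) × 0.2990^2 × 0.7010^1 = 3 × 0.089401 × 0.7010 = 0.188010
Relative intensity = 0.188010 / 0.440787 × 100 = 42.7

42.7%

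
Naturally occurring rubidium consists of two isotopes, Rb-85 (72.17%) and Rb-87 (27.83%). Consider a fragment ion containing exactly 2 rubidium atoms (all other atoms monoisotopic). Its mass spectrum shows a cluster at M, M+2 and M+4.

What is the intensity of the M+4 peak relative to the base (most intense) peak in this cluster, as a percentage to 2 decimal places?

(0.7217 + 0.2783)^2 gives M 0.5209, M+2 0.4017, M+4 0.0775; the largest is M.
P(M) = C(2,0) × 0.7217^2 × 0.2783^0 = 1 × 0.52085089 × 1.0000 = 0.520851 (base)
P(M+4) = C(2,2) × 0.7217^0 × 0.2783^2 = 1 × 1.0000 × 0.07745089 = 0.077451
Relative intensity = 0.077451 / 0.520851 × 100 = 14.87

14.87%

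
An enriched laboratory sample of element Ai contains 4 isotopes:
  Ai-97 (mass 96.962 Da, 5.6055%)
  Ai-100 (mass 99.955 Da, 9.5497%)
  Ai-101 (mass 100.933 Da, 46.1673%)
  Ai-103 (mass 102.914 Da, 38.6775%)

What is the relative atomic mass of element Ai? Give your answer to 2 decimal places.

101.38 Da

Average mass = Σ (abundance × isotope mass) = 0.056055 × 96.962 + 0.095497 × 99.955 + 0.461673 × 100.933 + 0.386775 × 102.914
= 5.4352 + 9.5454 + 46.5980 + 39.8046 = 101.3832 Da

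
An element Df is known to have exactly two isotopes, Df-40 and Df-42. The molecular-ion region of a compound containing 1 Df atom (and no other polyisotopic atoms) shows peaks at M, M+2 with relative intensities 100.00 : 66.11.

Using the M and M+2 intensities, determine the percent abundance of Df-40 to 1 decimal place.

60.2%

Let p = fractional abundance of Df-40. I(M+2)/I(M) = [C(1,1)·p^0·(1−p)] / p^1 = 1·(1−p)/p = 66.11/100.00 = 0.6611
(1−p)/p = 0.6611/1 = 0.6611  ⇒  p = 1/(1 + 0.6611) = 0.6020
Df-40: 60.2%, Df-42: 39.8%.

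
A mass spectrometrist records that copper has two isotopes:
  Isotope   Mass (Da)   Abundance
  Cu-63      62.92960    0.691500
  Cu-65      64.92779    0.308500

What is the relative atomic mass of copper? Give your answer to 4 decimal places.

The abundance-weighted mean is 0.691500 × 62.92960 + 0.308500 × 64.92779
= 43.515818 + 20.030223 = 63.546041 Da

63.5460 Da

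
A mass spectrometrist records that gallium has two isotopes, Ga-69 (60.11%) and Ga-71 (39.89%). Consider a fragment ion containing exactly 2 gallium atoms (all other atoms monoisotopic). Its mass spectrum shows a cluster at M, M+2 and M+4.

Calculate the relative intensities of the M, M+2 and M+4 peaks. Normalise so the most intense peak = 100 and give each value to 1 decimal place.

Each Ga atom is independently Ga-69 (p = 0.6011) or Ga-71 (q = 0.3989); the cluster is the binomial expansion (p + q)^2.
P(M) = 0.6011^2 = 0.361321
P(M+2) = 2 × 0.6011^1 × 0.3989^1 = 0.479558
P(M+4) = 0.3989^2 = 0.159121
The M+2 peak is largest (0.479558); scaling to 100 gives 75.3 : 100.0 : 33.2.

75.3 : 100.0 : 33.2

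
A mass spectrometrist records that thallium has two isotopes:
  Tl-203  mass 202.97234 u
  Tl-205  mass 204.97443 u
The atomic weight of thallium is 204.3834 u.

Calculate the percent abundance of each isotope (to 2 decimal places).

Tl-203: 29.52%, Tl-205: 70.48%

Let x be the fractional abundance of Tl-203; then Tl-205 has abundance 1 − x.
202.97234·x + 204.97443·(1 − x) = 204.3834
(202.97234 − 204.97443)·x = 204.3834 − 204.97443
x = -0.59103 / -2.00209 = 0.29521 → 29.52% Tl-203, 70.48% Tl-205.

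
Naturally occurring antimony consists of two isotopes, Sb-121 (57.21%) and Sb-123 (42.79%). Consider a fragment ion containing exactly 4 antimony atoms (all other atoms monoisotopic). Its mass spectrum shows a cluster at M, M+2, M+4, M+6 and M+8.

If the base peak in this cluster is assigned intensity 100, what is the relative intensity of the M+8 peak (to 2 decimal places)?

Term probabilities: M 0.1071, M+2 0.3205, M+4 0.3596, M+6 0.1793, M+8 0.0335. Base peak = M+4.
P(M+4) = C(4,2) × 0.5721^2 × 0.4279^2 = 6 × 0.32729841 × 0.18309841 = 0.359567 (base)
P(M+8) = C(4,4) × 0.5721^0 × 0.4279^4 = 1 × 1.0000 × 0.03352503 = 0.033525
Relative intensity = 0.033525 / 0.359567 × 100 = 9.32

9.32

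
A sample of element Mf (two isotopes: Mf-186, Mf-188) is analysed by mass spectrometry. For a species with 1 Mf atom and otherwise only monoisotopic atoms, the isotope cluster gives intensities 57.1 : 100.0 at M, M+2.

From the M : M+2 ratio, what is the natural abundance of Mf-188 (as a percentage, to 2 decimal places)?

Write p for the Mf-186 fraction. I(M+2)/I(M) = [C(1,1)·p^0·(1−p)] / p^1 = 1·(1−p)/p = 100.0/57.1 = 1.7513
(1−p)/p = 1.7513/1 = 1.7513  ⇒  p = 1/(1 + 1.7513) = 0.3635
Mf-186: 36.35%, Mf-188: 63.65%.

63.65%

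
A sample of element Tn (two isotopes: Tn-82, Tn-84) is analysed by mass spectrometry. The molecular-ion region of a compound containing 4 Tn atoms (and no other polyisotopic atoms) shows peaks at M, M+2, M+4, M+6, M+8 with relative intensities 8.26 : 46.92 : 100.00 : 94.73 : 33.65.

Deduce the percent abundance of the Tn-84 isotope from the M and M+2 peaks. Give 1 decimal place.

If p is the fraction of Tn that is Tn-82, then I(M+2)/I(M) = [C(4,1)·p^3·(1−p)] / p^4 = 4·(1−p)/p = 46.92/8.26 = 5.6804
(1−p)/p = 5.6804/4 = 1.4201  ⇒  p = 1/(1 + 1.4201) = 0.4132
Tn-82: 41.3%, Tn-84: 58.7%.

58.7%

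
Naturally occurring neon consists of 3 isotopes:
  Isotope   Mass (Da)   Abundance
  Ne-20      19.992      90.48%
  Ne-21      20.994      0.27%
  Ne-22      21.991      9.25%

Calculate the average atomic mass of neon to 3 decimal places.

20.180 Da

The abundance-weighted mean is 0.9048 × 19.992 + 0.0027 × 20.994 + 0.0925 × 21.991
= 18.0888 + 0.0567 + 2.0342 = 20.1797 Da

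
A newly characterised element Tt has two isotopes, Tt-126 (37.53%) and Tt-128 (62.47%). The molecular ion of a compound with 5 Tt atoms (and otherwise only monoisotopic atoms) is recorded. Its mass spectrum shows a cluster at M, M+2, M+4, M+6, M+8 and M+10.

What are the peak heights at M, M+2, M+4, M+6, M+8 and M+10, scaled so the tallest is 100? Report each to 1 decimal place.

Each Tt atom is independently Tt-126 (p = 0.3753) or Tt-128 (q = 0.6247); the cluster is the binomial expansion (p + q)^5.
P(M) = 0.3753^5 = 0.007445
P(M+2) = 5 × 0.3753^4 × 0.6247^1 = 0.061966
P(M+4) = 10 × 0.3753^3 × 0.6247^2 = 0.206290
P(M+6) = 10 × 0.3753^2 × 0.6247^3 = 0.343377
P(M+8) = 5 × 0.3753^1 × 0.6247^4 = 0.285782
P(M+10) = 0.6247^5 = 0.095139
The M+6 peak is largest (0.343377); scaling to 100 gives 2.2 : 18.0 : 60.1 : 100.0 : 83.2 : 27.7.

2.2 : 18.0 : 60.1 : 100.0 : 83.2 : 27.7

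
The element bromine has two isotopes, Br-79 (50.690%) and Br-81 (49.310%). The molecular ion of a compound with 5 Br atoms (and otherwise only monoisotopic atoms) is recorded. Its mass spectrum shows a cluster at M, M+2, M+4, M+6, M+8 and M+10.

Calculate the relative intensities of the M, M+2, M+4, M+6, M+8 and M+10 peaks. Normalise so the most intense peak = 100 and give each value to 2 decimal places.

10.57 : 51.40 : 100.00 : 97.28 : 47.31 : 9.21

The 5 Br atoms are independent, so intensities follow the terms of (0.50690 + 0.49310)^5.
P(M) = 0.50690^5 = 0.033467
P(M+2) = 5 × 0.50690^4 × 0.49310^1 = 0.162777
P(M+4) = 10 × 0.50690^3 × 0.49310^2 = 0.316692
P(M+6) = 10 × 0.50690^2 × 0.49310^3 = 0.308070
P(M+8) = 5 × 0.50690^1 × 0.49310^4 = 0.149842
P(M+10) = 0.49310^5 = 0.029152
The M+4 peak is largest (0.316692); scaling to 100 gives 10.57 : 51.40 : 100.00 : 97.28 : 47.31 : 9.21.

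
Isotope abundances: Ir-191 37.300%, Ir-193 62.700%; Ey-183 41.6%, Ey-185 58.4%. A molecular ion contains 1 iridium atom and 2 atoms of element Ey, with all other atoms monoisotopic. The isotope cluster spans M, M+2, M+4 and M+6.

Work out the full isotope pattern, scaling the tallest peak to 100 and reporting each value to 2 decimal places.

14.95 : 67.09 : 100.00 : 49.52

Iridium pattern (n=1): 0.3730 : 0.6270
Element Ey pattern (n=2): 0.173056 : 0.485888 : 0.341056
Convolve the two distributions (both contribute in 2-u steps):
  M: 0.3730×0.173056 = 0.064550
  M+2: 0.3730×0.485888 + 0.6270×0.173056 = 0.289742
  M+4: 0.3730×0.341056 + 0.6270×0.485888 = 0.431866
  M+6: 0.6270×0.341056 = 0.213842
Scale to base peak (0.431866) = 100: 14.95 : 67.09 : 100.00 : 49.52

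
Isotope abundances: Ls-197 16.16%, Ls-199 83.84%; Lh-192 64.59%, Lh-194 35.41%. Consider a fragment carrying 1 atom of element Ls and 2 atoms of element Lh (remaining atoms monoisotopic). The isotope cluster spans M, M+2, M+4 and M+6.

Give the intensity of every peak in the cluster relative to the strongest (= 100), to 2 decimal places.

15.91 : 100.00 : 95.30 : 24.81

Element Ls pattern (n=1): 0.1616 : 0.8384
Element Lh pattern (n=2): 0.41718681 : 0.45742638 : 0.12538681
Convolve the two distributions (both contribute in 2-u steps):
  M: 0.1616×0.41718681 = 0.067417
  M+2: 0.1616×0.45742638 + 0.8384×0.41718681 = 0.423690
  M+4: 0.1616×0.12538681 + 0.8384×0.45742638 = 0.403769
  M+6: 0.8384×0.12538681 = 0.105124
Scale to base peak (0.423690) = 100: 15.91 : 100.00 : 95.30 : 24.81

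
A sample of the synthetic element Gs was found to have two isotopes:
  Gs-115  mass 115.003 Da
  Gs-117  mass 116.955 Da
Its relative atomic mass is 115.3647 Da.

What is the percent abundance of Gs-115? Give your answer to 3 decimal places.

With x = fraction of Gs-115 (so Gs-117 is 1 − x):
115.003·x + 116.955·(1 − x) = 115.3647
(115.003 − 116.955)·x = 115.3647 − 116.955
x = -1.5903 / -1.952 = 0.81470 → 81.470% Gs-115, 18.530% Gs-117.

81.470%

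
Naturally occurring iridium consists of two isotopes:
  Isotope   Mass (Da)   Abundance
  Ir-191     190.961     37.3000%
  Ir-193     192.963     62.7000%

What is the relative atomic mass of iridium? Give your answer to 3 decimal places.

Ar = Σ fᵢ·mᵢ = 0.373000 × 190.961 + 0.627000 × 192.963
= 71.2285 + 120.9878 = 192.2163 Da

192.216 Da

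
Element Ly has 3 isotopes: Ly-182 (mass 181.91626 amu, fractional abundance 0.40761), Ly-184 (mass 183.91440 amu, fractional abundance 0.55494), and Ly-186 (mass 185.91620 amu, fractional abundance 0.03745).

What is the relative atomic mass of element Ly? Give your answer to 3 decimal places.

183.175 amu

The abundance-weighted mean is 0.40761 × 181.91626 + 0.55494 × 183.91440 + 0.03745 × 185.91620
= 74.150887 + 102.061457 + 6.962562 = 183.174906 amu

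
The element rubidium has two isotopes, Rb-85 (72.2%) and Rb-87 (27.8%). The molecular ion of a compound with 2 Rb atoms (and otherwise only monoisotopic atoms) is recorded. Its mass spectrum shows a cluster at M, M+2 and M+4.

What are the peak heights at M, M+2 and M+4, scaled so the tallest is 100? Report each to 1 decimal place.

100.0 : 77.0 : 14.8

The 2 Rb atoms are independent, so intensities follow the terms of (0.722 + 0.278)^2.
P(M) = 0.722^2 = 0.521284
P(M+2) = 2 × 0.722^1 × 0.278^1 = 0.401432
P(M+4) = 0.278^2 = 0.077284
The M peak is largest (0.521284); scaling to 100 gives 100.0 : 77.0 : 14.8.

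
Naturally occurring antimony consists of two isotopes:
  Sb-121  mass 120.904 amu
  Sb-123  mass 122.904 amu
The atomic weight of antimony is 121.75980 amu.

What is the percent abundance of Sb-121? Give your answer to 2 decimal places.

With x = fraction of Sb-121 (so Sb-123 is 1 − x):
120.904·x + 122.904·(1 − x) = 121.75980
(120.904 − 122.904)·x = 121.75980 − 122.904
x = -1.14420 / -2.000 = 0.57210 → 57.21% Sb-121, 42.79% Sb-123.

57.21%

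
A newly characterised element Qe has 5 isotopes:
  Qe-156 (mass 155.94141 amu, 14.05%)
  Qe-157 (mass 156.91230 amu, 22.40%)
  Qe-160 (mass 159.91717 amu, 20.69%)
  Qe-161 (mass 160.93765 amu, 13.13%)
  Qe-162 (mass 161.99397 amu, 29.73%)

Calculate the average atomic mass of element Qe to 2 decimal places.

Weight each isotope mass by its fractional abundance: 0.1405 × 155.94141 + 0.2240 × 156.91230 + 0.2069 × 159.91717 + 0.1313 × 160.93765 + 0.2973 × 161.99397
= 21.909768 + 35.148355 + 33.086862 + 21.131113 + 48.160807 = 159.436905 amu

159.44 amu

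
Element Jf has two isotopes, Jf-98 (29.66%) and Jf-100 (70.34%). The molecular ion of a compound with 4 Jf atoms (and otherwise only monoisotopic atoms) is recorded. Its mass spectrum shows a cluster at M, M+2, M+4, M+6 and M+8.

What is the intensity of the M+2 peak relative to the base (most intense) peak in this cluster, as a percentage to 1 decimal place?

(0.2966 + 0.7034)^4 gives M 0.0077, M+2 0.0734, M+4 0.2612, M+6 0.4129, M+8 0.2448; the largest is M+6.
P(M+6) = C(4,3) × 0.2966^1 × 0.7034^3 = 4 × 0.2966 × 0.34802232 = 0.412894 (base)
P(M+2) = C(4,1) × 0.2966^3 × 0.7034^1 = 4 × 0.02609236 × 0.7034 = 0.073413
Relative intensity = 0.073413 / 0.412894 × 100 = 17.8

17.8%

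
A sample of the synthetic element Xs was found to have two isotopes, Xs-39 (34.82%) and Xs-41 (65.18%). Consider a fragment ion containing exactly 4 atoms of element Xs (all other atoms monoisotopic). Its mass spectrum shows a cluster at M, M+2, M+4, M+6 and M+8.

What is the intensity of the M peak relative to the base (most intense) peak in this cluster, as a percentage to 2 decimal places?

3.81%

Term probabilities: M 0.0147, M+2 0.1101, M+4 0.3091, M+6 0.3857, M+8 0.1805. Base peak = M+6.
P(M+6) = C(4,3) × 0.3482^1 × 0.6518^3 = 4 × 0.3482 × 0.27691282 = 0.385684 (base)
P(M) = C(4,0) × 0.3482^4 × 0.6518^0 = 1 × 0.01469992 × 1.0000 = 0.014700
Relative intensity = 0.014700 / 0.385684 × 100 = 3.81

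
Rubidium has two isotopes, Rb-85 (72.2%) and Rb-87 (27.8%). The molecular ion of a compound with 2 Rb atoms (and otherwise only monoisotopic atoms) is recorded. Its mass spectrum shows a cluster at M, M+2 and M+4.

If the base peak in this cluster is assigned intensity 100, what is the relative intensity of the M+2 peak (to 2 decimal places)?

Term probabilities: M 0.5213, M+2 0.4014, M+4 0.0773. Base peak = M.
P(M) = C(2,0) × 0.722^2 × 0.278^0 = 1 × 0.521284 × 1.0000 = 0.521284 (base)
P(M+2) = C(2,1) × 0.722^1 × 0.278^1 = 2 × 0.7220 × 0.2780 = 0.401432
Relative intensity = 0.401432 / 0.521284 × 100 = 77.01

77.01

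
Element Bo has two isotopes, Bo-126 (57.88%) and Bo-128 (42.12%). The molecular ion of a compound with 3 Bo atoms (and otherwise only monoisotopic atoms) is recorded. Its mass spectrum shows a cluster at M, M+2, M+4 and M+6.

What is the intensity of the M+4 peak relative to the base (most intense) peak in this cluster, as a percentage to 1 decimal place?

72.8%

Term probabilities: M 0.1939, M+2 0.4233, M+4 0.3081, M+6 0.0747. Base peak = M+2.
P(M+2) = C(3,1) × 0.5788^2 × 0.4212^1 = 3 × 0.33500944 × 0.4212 = 0.423318 (base)
P(M+4) = C(3,2) × 0.5788^1 × 0.4212^2 = 3 × 0.5788 × 0.17740944 = 0.308054
Relative intensity = 0.308054 / 0.423318 × 100 = 72.8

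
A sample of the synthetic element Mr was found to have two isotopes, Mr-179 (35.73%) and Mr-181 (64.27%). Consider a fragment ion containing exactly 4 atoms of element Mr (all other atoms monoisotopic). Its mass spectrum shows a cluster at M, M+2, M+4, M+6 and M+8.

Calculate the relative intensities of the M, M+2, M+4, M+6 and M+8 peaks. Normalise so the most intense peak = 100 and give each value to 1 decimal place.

4.3 : 30.9 : 83.4 : 100.0 : 45.0

The 4 Mr atoms are independent, so intensities follow the terms of (0.3573 + 0.6427)^4.
P(M) = 0.3573^4 = 0.016298
P(M+2) = 4 × 0.3573^3 × 0.6427^1 = 0.117265
P(M+4) = 6 × 0.3573^2 × 0.6427^2 = 0.316398
P(M+6) = 4 × 0.3573^1 × 0.6427^3 = 0.379418
P(M+8) = 0.6427^4 = 0.170621
The M+6 peak is largest (0.379418); scaling to 100 gives 4.3 : 30.9 : 83.4 : 100.0 : 45.0.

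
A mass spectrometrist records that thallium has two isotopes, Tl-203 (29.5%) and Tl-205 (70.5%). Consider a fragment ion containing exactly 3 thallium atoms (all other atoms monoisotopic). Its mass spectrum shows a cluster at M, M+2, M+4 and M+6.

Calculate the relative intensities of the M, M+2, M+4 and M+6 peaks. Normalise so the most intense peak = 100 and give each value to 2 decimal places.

Expanding (0.295 + 0.705)^3:
P(M) = 0.295^3 = 0.025672
P(M+2) = 3 × 0.295^2 × 0.705^1 = 0.184058
P(M+4) = 3 × 0.295^1 × 0.705^2 = 0.439867
P(M+6) = 0.705^3 = 0.350403
The M+4 peak is largest (0.439867); scaling to 100 gives 5.84 : 41.84 : 100.00 : 79.66.

5.84 : 41.84 : 100.00 : 79.66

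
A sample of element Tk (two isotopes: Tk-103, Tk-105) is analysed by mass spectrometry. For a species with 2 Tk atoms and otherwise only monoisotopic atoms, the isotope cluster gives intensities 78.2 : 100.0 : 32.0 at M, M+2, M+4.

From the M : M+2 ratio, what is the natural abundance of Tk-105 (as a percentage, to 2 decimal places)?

Write p for the Tk-103 fraction. I(M+2)/I(M) = [C(2,1)·p^1·(1−p)] / p^2 = 2·(1−p)/p = 100.0/78.2 = 1.2788
(1−p)/p = 1.2788/2 = 0.6394  ⇒  p = 1/(1 + 0.6394) = 0.6100
Tk-103: 61.00%, Tk-105: 39.00%.

39.00%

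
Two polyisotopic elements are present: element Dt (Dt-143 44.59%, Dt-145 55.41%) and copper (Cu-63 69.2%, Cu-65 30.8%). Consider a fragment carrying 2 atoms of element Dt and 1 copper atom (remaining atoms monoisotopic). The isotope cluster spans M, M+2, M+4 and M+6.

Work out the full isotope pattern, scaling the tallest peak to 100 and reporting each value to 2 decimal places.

34.13 : 100.00 : 90.44 : 23.45

Element Dt pattern (n=2): 0.19882681 : 0.49414638 : 0.30702681
Copper pattern (n=1): 0.6920 : 0.3080
Convolve the two distributions (both contribute in 2-u steps):
  M: 0.19882681×0.6920 = 0.137588
  M+2: 0.19882681×0.3080 + 0.49414638×0.6920 = 0.403188
  M+4: 0.49414638×0.3080 + 0.30702681×0.6920 = 0.364660
  M+6: 0.30702681×0.3080 = 0.094564
Scale to base peak (0.403188) = 100: 34.13 : 100.00 : 90.44 : 23.45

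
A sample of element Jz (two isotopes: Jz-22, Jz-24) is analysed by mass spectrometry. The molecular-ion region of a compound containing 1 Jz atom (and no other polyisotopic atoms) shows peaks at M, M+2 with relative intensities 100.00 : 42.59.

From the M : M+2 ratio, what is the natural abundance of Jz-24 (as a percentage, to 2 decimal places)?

29.87%

Write p for the Jz-22 fraction. I(M+2)/I(M) = [C(1,1)·p^0·(1−p)] / p^1 = 1·(1−p)/p = 42.59/100.00 = 0.4259
(1−p)/p = 0.4259/1 = 0.4259  ⇒  p = 1/(1 + 0.4259) = 0.7013
Jz-22: 70.13%, Jz-24: 29.87%.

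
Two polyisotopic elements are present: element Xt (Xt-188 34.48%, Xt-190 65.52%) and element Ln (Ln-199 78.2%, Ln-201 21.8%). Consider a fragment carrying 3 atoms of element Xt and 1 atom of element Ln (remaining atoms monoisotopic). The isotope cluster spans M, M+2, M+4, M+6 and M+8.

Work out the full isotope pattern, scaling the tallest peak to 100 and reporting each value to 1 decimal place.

8.1 : 48.1 : 100.0 : 79.5 : 15.4

Element Xt pattern (n=3): 0.04099225 : 0.23368437 : 0.44405451 : 0.28126887
Element Ln pattern (n=1): 0.7820 : 0.2180
Convolve the two distributions (both contribute in 2-u steps):
  M: 0.04099225×0.7820 = 0.032056
  M+2: 0.04099225×0.2180 + 0.23368437×0.7820 = 0.191677
  M+4: 0.23368437×0.2180 + 0.44405451×0.7820 = 0.398194
  M+6: 0.44405451×0.2180 + 0.28126887×0.7820 = 0.316756
  M+8: 0.28126887×0.2180 = 0.061317
Scale to base peak (0.398194) = 100: 8.1 : 48.1 : 100.0 : 79.5 : 15.4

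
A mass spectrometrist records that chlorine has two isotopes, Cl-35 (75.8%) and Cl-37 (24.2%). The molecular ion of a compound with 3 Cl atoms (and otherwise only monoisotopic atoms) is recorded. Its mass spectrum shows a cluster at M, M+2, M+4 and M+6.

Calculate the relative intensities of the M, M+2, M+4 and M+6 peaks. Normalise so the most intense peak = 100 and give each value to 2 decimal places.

100.00 : 95.78 : 30.58 : 3.25

The 3 Cl atoms are independent, so intensities follow the terms of (0.758 + 0.242)^3.
P(M) = 0.758^3 = 0.435520
P(M+2) = 3 × 0.758^2 × 0.242^1 = 0.417133
P(M+4) = 3 × 0.758^1 × 0.242^2 = 0.133175
P(M+6) = 0.242^3 = 0.014172
The M peak is largest (0.435520); scaling to 100 gives 100.00 : 95.78 : 30.58 : 3.25.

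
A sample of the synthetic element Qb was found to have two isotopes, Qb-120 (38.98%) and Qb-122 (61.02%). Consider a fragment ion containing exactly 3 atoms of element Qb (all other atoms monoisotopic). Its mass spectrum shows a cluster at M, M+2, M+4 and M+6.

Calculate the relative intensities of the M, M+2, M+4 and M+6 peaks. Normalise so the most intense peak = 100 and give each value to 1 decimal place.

Each Qb atom is independently Qb-120 (p = 0.3898) or Qb-122 (q = 0.6102); the cluster is the binomial expansion (p + q)^3.
P(M) = 0.3898^3 = 0.059228
P(M+2) = 3 × 0.3898^2 × 0.6102^1 = 0.278149
P(M+4) = 3 × 0.3898^1 × 0.6102^2 = 0.435419
P(M+6) = 0.6102^3 = 0.227204
The M+4 peak is largest (0.435419); scaling to 100 gives 13.6 : 63.9 : 100.0 : 52.2.

13.6 : 63.9 : 100.0 : 52.2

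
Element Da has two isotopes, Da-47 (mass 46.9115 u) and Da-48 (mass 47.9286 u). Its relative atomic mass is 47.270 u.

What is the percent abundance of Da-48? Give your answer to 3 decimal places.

With x = fraction of Da-47 (so Da-48 is 1 − x):
46.9115·x + 47.9286·(1 − x) = 47.270
(46.9115 − 47.9286)·x = 47.270 − 47.9286
x = -0.6586 / -1.0171 = 0.64753 → 64.753% Da-47, 35.247% Da-48.

35.247%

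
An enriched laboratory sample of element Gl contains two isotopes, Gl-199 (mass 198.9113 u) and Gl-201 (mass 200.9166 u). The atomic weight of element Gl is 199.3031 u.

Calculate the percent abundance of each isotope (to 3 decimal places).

Let x be the fractional abundance of Gl-199; then Gl-201 has abundance 1 − x.
198.9113·x + 200.9166·(1 − x) = 199.3031
(198.9113 − 200.9166)·x = 199.3031 − 200.9166
x = -1.6135 / -2.0053 = 0.80462 → 80.462% Gl-199, 19.538% Gl-201.

Gl-199: 80.462%, Gl-201: 19.538%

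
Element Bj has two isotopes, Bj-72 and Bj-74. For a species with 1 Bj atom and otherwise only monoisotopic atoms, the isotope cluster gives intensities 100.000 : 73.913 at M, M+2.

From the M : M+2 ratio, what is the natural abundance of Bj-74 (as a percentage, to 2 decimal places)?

42.50%

Let p = fractional abundance of Bj-72. I(M+2)/I(M) = [C(1,1)·p^0·(1−p)] / p^1 = 1·(1−p)/p = 73.913/100.000 = 0.7391
(1−p)/p = 0.7391/1 = 0.7391  ⇒  p = 1/(1 + 0.7391) = 0.5750
Bj-72: 57.50%, Bj-74: 42.50%.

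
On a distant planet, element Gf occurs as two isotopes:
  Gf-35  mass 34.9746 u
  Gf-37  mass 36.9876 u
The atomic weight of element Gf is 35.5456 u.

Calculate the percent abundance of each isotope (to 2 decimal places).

Let x be the fractional abundance of Gf-35; then Gf-37 has abundance 1 − x.
34.9746·x + 36.9876·(1 − x) = 35.5456
(34.9746 − 36.9876)·x = 35.5456 − 36.9876
x = -1.4420 / -2.0130 = 0.71634 → 71.63% Gf-35, 28.37% Gf-37.

Gf-35: 71.63%, Gf-37: 28.37%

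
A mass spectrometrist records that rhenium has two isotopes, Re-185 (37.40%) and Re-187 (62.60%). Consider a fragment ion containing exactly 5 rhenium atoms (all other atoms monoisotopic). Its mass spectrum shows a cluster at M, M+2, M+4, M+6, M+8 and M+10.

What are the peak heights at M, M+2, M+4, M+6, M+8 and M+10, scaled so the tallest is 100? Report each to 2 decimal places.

Each Re atom is independently Re-185 (p = 0.3740) or Re-187 (q = 0.6260); the cluster is the binomial expansion (p + q)^5.
P(M) = 0.3740^5 = 0.007317
P(M+2) = 5 × 0.3740^4 × 0.6260^1 = 0.061239
P(M+4) = 10 × 0.3740^3 × 0.6260^2 = 0.205005
P(M+6) = 10 × 0.3740^2 × 0.6260^3 = 0.343136
P(M+8) = 5 × 0.3740^1 × 0.6260^4 = 0.287170
P(M+10) = 0.6260^5 = 0.096133
The M+6 peak is largest (0.343136); scaling to 100 gives 2.13 : 17.85 : 59.74 : 100.00 : 83.69 : 28.02.

2.13 : 17.85 : 59.74 : 100.00 : 83.69 : 28.02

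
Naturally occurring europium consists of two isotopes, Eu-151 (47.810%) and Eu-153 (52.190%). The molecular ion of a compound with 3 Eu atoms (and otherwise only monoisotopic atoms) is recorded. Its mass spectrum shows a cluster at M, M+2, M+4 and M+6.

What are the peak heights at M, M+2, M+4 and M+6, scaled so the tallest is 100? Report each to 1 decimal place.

28.0 : 91.6 : 100.0 : 36.4

Expanding (0.47810 + 0.52190)^3:
P(M) = 0.47810^3 = 0.109284
P(M+2) = 3 × 0.47810^2 × 0.52190^1 = 0.357887
P(M+4) = 3 × 0.47810^1 × 0.52190^2 = 0.390674
P(M+6) = 0.52190^3 = 0.142155
The M+4 peak is largest (0.390674); scaling to 100 gives 28.0 : 91.6 : 100.0 : 36.4.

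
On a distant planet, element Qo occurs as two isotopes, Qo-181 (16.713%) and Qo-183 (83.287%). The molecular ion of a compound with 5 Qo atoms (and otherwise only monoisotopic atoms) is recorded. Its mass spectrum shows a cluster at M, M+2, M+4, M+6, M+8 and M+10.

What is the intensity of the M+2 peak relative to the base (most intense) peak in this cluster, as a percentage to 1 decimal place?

(0.16713 + 0.83287)^5 gives M 0.0001, M+2 0.0032, M+4 0.0324, M+6 0.1614, M+8 0.4021, M+10 0.4008; the largest is M+8.
P(M+8) = C(5,4) × 0.16713^1 × 0.83287^4 = 5 × 0.16713 × 0.48118145 = 0.402099 (base)
P(M+2) = C(5,1) × 0.16713^4 × 0.83287^1 = 5 × 0.00078022 × 0.83287 = 0.003249
Relative intensity = 0.003249 / 0.402099 × 100 = 0.8

0.8%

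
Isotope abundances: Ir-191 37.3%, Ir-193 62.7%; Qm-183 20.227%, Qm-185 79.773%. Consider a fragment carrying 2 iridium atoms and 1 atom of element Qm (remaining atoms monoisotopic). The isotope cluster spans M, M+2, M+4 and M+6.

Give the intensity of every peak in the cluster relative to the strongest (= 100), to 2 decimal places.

6.22 : 45.42 : 100.00 : 69.28

Iridium pattern (n=2): 0.139129 : 0.467742 : 0.393129
Element Qm pattern (n=1): 0.20227 : 0.79773
Convolve the two distributions (both contribute in 2-u steps):
  M: 0.139129×0.20227 = 0.028142
  M+2: 0.139129×0.79773 + 0.467742×0.20227 = 0.205598
  M+4: 0.467742×0.79773 + 0.393129×0.20227 = 0.452650
  M+6: 0.393129×0.79773 = 0.313611
Scale to base peak (0.452650) = 100: 6.22 : 45.42 : 100.00 : 69.28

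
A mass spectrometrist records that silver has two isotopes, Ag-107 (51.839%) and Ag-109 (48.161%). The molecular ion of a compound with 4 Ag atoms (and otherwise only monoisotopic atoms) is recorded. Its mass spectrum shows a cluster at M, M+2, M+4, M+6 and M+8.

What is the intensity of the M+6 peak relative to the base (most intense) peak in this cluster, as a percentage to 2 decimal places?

61.94%

Binomial terms of (0.51839 + 0.48161)^4: M 0.0722, M+2 0.2684, M+4 0.3740, M+6 0.2316, M+8 0.0538 → M+4 is the base peak.
P(M+4) = C(4,2) × 0.51839^2 × 0.48161^2 = 6 × 0.26872819 × 0.23194819 = 0.373986 (base)
P(M+6) = C(4,3) × 0.51839^1 × 0.48161^3 = 4 × 0.51839 × 0.11170857 = 0.231634
Relative intensity = 0.231634 / 0.373986 × 100 = 61.94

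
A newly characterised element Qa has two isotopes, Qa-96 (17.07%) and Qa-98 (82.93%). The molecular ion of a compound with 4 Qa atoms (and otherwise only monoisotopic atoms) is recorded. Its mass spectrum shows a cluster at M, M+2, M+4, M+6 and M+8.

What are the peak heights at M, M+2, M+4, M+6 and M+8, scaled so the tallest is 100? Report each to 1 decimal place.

0.2 : 3.5 : 25.4 : 82.3 : 100.0

Each Qa atom is independently Qa-96 (p = 0.1707) or Qa-98 (q = 0.8293); the cluster is the binomial expansion (p + q)^4.
P(M) = 0.1707^4 = 0.000849
P(M+2) = 4 × 0.1707^3 × 0.8293^1 = 0.016500
P(M+4) = 6 × 0.1707^2 × 0.8293^2 = 0.120238
P(M+6) = 4 × 0.1707^1 × 0.8293^3 = 0.389429
P(M+8) = 0.8293^4 = 0.472984
The M+8 peak is largest (0.472984); scaling to 100 gives 0.2 : 3.5 : 25.4 : 82.3 : 100.0.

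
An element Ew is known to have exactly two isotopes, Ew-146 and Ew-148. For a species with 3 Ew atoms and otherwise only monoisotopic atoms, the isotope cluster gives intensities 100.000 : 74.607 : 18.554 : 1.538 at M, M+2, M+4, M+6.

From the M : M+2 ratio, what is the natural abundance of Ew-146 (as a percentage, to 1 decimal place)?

80.1%

If p is the fraction of Ew that is Ew-146, then I(M+2)/I(M) = [C(3,1)·p^2·(1−p)] / p^3 = 3·(1−p)/p = 74.607/100.000 = 0.7461
(1−p)/p = 0.7461/3 = 0.2487  ⇒  p = 1/(1 + 0.2487) = 0.8008
Ew-146: 80.1%, Ew-148: 19.9%.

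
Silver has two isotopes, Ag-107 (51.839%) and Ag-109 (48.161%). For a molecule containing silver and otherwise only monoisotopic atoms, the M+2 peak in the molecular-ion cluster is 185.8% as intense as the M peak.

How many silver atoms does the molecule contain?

For n independent Ag atoms, I(M+2)/I(M) = n · (abundance Ag-109) / (abundance Ag-107) = n · 0.48161/0.51839.
n = 1.858 × 0.51839/0.48161 = 2.00 ≈ 2

2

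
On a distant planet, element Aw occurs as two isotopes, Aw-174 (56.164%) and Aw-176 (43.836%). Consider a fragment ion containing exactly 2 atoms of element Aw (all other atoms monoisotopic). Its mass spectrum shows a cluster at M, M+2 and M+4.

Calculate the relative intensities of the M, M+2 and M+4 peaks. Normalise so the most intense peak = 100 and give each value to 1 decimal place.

64.1 : 100.0 : 39.0

The 2 Aw atoms are independent, so intensities follow the terms of (0.56164 + 0.43836)^2.
P(M) = 0.56164^2 = 0.315439
P(M+2) = 2 × 0.56164^1 × 0.43836^1 = 0.492401
P(M+4) = 0.43836^2 = 0.192159
The M+2 peak is largest (0.492401); scaling to 100 gives 64.1 : 100.0 : 39.0.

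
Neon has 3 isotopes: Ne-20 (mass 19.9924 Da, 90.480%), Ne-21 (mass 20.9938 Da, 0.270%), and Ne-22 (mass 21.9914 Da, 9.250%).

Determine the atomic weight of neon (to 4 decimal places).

20.1800 Da

Ar = Σ fᵢ·mᵢ = 0.90480 × 19.9924 + 0.00270 × 20.9938 + 0.09250 × 21.9914
= 18.08912 + 0.05668 + 2.03420 = 20.18000 Da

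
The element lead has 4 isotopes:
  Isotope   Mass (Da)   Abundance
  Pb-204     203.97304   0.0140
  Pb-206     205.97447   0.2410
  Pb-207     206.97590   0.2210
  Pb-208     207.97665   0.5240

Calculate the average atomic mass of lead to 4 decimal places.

Weight each isotope mass by its fractional abundance: 0.0140 × 203.97304 + 0.2410 × 205.97447 + 0.2210 × 206.97590 + 0.5240 × 207.97665
= 2.855623 + 49.639847 + 45.741674 + 108.979765 = 207.216909 Da

207.2169 Da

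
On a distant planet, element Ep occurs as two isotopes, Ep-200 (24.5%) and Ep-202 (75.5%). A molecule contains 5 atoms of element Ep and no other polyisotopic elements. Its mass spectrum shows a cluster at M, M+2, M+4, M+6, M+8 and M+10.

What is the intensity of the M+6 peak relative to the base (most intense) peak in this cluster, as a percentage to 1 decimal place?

Binomial terms of (0.245 + 0.755)^5: M 0.0009, M+2 0.0136, M+4 0.0838, M+6 0.2583, M+8 0.3980, M+10 0.2453 → M+8 is the base peak.
P(M+8) = C(5,4) × 0.245^1 × 0.755^4 = 5 × 0.2450 × 0.3249285 = 0.398037 (base)
P(M+6) = C(5,3) × 0.245^2 × 0.755^3 = 10 × 0.060025 × 0.43036887 = 0.258329
Relative intensity = 0.258329 / 0.398037 × 100 = 64.9

64.9%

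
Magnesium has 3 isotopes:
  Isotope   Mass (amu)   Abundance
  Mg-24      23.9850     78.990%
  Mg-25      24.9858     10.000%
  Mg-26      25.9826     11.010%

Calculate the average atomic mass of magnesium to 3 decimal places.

Average mass = Σ (abundance × isotope mass) = 0.78990 × 23.9850 + 0.10000 × 24.9858 + 0.11010 × 25.9826
= 18.94575 + 2.49858 + 2.86068 = 24.30501 amu

24.305 amu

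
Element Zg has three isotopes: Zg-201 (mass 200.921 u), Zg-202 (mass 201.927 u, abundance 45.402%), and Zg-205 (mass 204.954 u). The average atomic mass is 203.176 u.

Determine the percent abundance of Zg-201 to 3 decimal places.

Let x and y be the fractions of Zg-201 and Zg-205. Then x + y = 1 − 0.45402 = 0.54598 and 200.921x + 204.954y = 203.176 − 0.45402×201.927 = 111.49710346.
Substituting: 200.921x + 204.954(0.54598 − x) = 111.49710346
(200.921 − 204.954)x = -0.40368146  ⇒  x = 0.10009, y = 0.44589
Zg-201: 10.009%, Zg-205: 44.589%.

10.009%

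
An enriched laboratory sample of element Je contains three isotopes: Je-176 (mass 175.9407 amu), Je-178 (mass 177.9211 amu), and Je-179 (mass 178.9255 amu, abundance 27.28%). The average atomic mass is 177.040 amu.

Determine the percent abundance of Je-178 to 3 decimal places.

Let x and y be the fractions of Je-176 and Je-178. Then x + y = 1 − 0.2728 = 0.7272 and 175.9407x + 177.9211y = 177.040 − 0.2728×178.9255 = 128.2291236.
Substituting: 175.9407x + 177.9211(0.7272 − x) = 128.2291236
(175.9407 − 177.9211)x = -1.15510032  ⇒  x = 0.58327, y = 0.14393
Je-176: 58.327%, Je-178: 14.393%.

14.393%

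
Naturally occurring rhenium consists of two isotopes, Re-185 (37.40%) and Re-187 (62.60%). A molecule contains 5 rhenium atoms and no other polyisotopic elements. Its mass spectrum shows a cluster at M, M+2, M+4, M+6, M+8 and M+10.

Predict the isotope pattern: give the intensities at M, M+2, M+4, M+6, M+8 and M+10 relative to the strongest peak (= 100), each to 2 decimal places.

Each Re atom is independently Re-185 (p = 0.3740) or Re-187 (q = 0.6260); the cluster is the binomial expansion (p + q)^5.
P(M) = 0.3740^5 = 0.007317
P(M+2) = 5 × 0.3740^4 × 0.6260^1 = 0.061239
P(M+4) = 10 × 0.3740^3 × 0.6260^2 = 0.205005
P(M+6) = 10 × 0.3740^2 × 0.6260^3 = 0.343136
P(M+8) = 5 × 0.3740^1 × 0.6260^4 = 0.287170
P(M+10) = 0.6260^5 = 0.096133
The M+6 peak is largest (0.343136); scaling to 100 gives 2.13 : 17.85 : 59.74 : 100.00 : 83.69 : 28.02.

2.13 : 17.85 : 59.74 : 100.00 : 83.69 : 28.02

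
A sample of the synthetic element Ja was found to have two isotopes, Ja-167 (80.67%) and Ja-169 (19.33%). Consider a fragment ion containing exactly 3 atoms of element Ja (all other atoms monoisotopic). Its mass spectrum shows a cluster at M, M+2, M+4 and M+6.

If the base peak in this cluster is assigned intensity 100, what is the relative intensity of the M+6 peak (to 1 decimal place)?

Term probabilities: M 0.5250, M+2 0.3774, M+4 0.0904, M+6 0.0072. Base peak = M.
P(M) = C(3,0) × 0.8067^3 × 0.1933^0 = 1 × 0.52497204 × 1.0000 = 0.524972 (base)
P(M+6) = C(3,3) × 0.8067^0 × 0.1933^3 = 1 × 1.0000 × 0.00722263 = 0.007223
Relative intensity = 0.007223 / 0.524972 × 100 = 1.4

1.4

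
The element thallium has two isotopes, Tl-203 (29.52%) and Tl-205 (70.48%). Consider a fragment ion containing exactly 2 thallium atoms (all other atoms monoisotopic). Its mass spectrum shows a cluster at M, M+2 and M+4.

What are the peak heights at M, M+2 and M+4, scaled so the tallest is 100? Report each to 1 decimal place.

17.5 : 83.8 : 100.0

The 2 Tl atoms are independent, so intensities follow the terms of (0.2952 + 0.7048)^2.
P(M) = 0.2952^2 = 0.087143
P(M+2) = 2 × 0.2952^1 × 0.7048^1 = 0.416114
P(M+4) = 0.7048^2 = 0.496743
The M+4 peak is largest (0.496743); scaling to 100 gives 17.5 : 83.8 : 100.0.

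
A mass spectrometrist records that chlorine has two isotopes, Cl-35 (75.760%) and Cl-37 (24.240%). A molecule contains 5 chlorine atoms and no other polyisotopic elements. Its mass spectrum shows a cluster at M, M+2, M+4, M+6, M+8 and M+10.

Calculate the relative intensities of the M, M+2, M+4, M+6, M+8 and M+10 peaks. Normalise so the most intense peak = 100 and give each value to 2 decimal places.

62.51 : 100.00 : 63.99 : 20.47 : 3.28 : 0.21

Expanding (0.75760 + 0.24240)^5:
P(M) = 0.75760^5 = 0.249574
P(M+2) = 5 × 0.75760^4 × 0.24240^1 = 0.399266
P(M+4) = 10 × 0.75760^3 × 0.24240^2 = 0.255497
P(M+6) = 10 × 0.75760^2 × 0.24240^3 = 0.081748
P(M+8) = 5 × 0.75760^1 × 0.24240^4 = 0.013078
P(M+10) = 0.24240^5 = 0.000837
The M+2 peak is largest (0.399266); scaling to 100 gives 62.51 : 100.00 : 63.99 : 20.47 : 3.28 : 0.21.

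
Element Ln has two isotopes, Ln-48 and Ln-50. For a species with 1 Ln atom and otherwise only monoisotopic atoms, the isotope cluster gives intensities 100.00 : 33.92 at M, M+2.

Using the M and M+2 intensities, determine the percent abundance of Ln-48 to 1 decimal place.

74.7%

Write p for the Ln-48 fraction. I(M+2)/I(M) = [C(1,1)·p^0·(1−p)] / p^1 = 1·(1−p)/p = 33.92/100.00 = 0.3392
(1−p)/p = 0.3392/1 = 0.3392  ⇒  p = 1/(1 + 0.3392) = 0.7467
Ln-48: 74.7%, Ln-50: 25.3%.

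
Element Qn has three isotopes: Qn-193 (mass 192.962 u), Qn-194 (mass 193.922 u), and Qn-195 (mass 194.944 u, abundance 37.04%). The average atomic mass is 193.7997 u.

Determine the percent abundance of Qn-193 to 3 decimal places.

52.172%

The remaining 62.96% is split between Qn-193 (fraction x) and Qn-194 (fraction 0.6296 − x).
Substituting: 192.962x + 193.922(0.6296 − x) = 121.5924424
(192.962 − 193.922)x = -0.5008488  ⇒  x = 0.52172, y = 0.10788
Qn-193: 52.172%, Qn-194: 10.788%.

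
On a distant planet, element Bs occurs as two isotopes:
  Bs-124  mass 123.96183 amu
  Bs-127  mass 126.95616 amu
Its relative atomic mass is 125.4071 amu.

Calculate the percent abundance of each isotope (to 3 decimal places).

Bs-124: 51.733%, Bs-127: 48.267%

With x = fraction of Bs-124 (so Bs-127 is 1 − x):
123.96183·x + 126.95616·(1 − x) = 125.4071
(123.96183 − 126.95616)·x = 125.4071 − 126.95616
x = -1.54906 / -2.99433 = 0.51733 → 51.733% Bs-124, 48.267% Bs-127.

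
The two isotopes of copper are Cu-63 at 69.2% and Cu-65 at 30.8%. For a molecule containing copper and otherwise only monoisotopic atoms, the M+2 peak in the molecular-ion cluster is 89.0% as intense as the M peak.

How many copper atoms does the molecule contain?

2

For n independent Cu atoms, I(M+2)/I(M) = n · (abundance Cu-65) / (abundance Cu-63) = n · 0.308/0.692.
n = 0.890 × 0.692/0.308 = 2.00 ≈ 2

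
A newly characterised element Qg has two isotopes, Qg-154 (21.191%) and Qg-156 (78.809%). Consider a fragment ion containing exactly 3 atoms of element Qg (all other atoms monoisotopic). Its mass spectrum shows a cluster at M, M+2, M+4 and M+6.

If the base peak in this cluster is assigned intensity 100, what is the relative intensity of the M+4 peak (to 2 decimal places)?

80.67

Term probabilities: M 0.0095, M+2 0.1062, M+4 0.3948, M+6 0.4895. Base peak = M+6.
P(M+6) = C(3,3) × 0.21191^0 × 0.78809^3 = 1 × 1.0000 × 0.48947155 = 0.489472 (base)
P(M+4) = C(3,2) × 0.21191^1 × 0.78809^2 = 3 × 0.21191 × 0.62108585 = 0.394843
Relative intensity = 0.394843 / 0.489472 × 100 = 80.67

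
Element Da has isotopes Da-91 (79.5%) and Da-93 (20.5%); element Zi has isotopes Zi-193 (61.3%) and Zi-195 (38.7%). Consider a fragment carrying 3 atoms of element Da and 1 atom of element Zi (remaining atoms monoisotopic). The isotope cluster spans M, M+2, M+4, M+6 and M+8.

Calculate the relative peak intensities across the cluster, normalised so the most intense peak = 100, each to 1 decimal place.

71.2 : 100.0 : 49.0 : 10.2 : 0.8

Element Da pattern (n=3): 0.50245988 : 0.38869537 : 0.10022962 : 0.00861512
Element Zi pattern (n=1): 0.6130 : 0.3870
Convolve the two distributions (both contribute in 2-u steps):
  M: 0.50245988×0.6130 = 0.308008
  M+2: 0.50245988×0.3870 + 0.38869537×0.6130 = 0.432722
  M+4: 0.38869537×0.3870 + 0.10022962×0.6130 = 0.211866
  M+6: 0.10022962×0.3870 + 0.00861512×0.6130 = 0.044070
  M+8: 0.00861512×0.3870 = 0.003334
Scale to base peak (0.432722) = 100: 71.2 : 100.0 : 49.0 : 10.2 : 0.8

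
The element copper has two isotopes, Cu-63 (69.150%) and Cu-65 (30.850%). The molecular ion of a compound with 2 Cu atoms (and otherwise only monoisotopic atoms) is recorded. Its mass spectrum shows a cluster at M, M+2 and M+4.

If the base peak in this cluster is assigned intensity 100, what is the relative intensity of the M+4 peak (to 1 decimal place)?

(0.69150 + 0.30850)^2 gives M 0.4782, M+2 0.4267, M+4 0.0952; the largest is M.
P(M) = C(2,0) × 0.69150^2 × 0.30850^0 = 1 × 0.47817225 × 1.0000 = 0.478172 (base)
P(M+4) = C(2,2) × 0.69150^0 × 0.30850^2 = 1 × 1.0000 × 0.09517225 = 0.095172
Relative intensity = 0.095172 / 0.478172 × 100 = 19.9

19.9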